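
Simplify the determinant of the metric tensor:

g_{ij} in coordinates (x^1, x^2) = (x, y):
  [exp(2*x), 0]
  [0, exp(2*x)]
For a 2×2 metric: det(g) = g_{11}·g_{22} - g_{12}·g_{21}
= (exp(2*x))·(exp(2*x)) - (0)·(0)
= exp(4*x) - 0
det(g) = exp(4*x)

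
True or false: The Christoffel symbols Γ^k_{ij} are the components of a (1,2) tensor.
Under a change of coordinates Γ picks up an inhomogeneous term ∂²x/∂x'∂x'; e.g. Γ = 0 in Cartesian coordinates but Γ^r_{θθ} = -r in polar coordinates on the same flat plane.
False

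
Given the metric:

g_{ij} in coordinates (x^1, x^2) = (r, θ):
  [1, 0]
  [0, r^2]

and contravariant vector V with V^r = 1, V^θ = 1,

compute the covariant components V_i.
V_i = g_{ij} V^j:
V_r = (1)(1) + (0)(1) = 1
V_θ = (0)(1) + (r^2)(1) = r^2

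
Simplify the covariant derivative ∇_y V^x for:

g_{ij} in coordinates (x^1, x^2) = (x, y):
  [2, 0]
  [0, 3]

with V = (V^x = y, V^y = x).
All Christoffel symbols are zero.
∇_y V^x = ∂_y V^x + Γ^x_{y j} V^j
  = (1) + (0)(y) + (0)(x)
  = 1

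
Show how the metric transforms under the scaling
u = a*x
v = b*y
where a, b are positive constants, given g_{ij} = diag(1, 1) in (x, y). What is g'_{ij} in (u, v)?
Invert the transformation: x = u/a, y = v/b
g'_{ij} = (∂x^k/∂x'^i)(∂x^l/∂x'^j) g_{kl}; with g_{kl} = δ_{kl} this is Σ_k (∂x^k/∂x'^i)(∂x^k/∂x'^j).
Jacobian: ∂x/∂u = 1/a, ∂x/∂v = 0, ∂y/∂u = 0, ∂y/∂v = 1/b
g'_{uu} = (1/a)(1/a) + (0)(0) = 1/a^2
g'_{uv} = (1/a)(0) + (0)(1/b) = 0
g'_{vv} = (0)(0) + (1/b)(1/b) = 1/b^2
g'_{ij} = diag(1/a^2, 1/b^2)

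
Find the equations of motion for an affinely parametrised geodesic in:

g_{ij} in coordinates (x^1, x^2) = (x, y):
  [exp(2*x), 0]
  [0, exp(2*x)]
Geodesic equation: d^2x^k/dλ^2 + Γ^k_{ij} (dx^i/dλ)(dx^j/dλ) = 0.
Non-zero Christoffel symbols:
Γ^x_{x x} = 1
Γ^x_{y y} = -1
Γ^y_{x y} = 1
Substituting (the symmetric pair Γ^k_{ij}, Γ^k_{ji} combines into a factor 2):
d^2x/dλ^2 + (dx/dλ)^2 - (dy/dλ)^2 = 0
d^2y/dλ^2 + 2 (dx/dλ)(dy/dλ) = 0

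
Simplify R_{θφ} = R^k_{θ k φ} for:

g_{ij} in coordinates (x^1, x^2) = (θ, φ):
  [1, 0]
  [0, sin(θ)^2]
Non-zero Christoffel symbols (Γ^k_{ij} = Γ^k_{ji}):
Γ^θ_{φ φ} = -sin(2*θ)/2
Γ^φ_{θ φ} = 1/tan(θ)
R^θ_{θ θ φ} = 0 (a repeated index in an antisymmetric pair)
R^φ_{θ φ φ} = 0 (a repeated index in an antisymmetric pair)
R_{θφ} = R^θ_{θ θ φ} + R^φ_{θ φ φ} = (0) + (0) = 0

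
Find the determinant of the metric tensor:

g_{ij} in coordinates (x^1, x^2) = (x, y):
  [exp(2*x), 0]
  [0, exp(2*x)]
For a 2×2 metric: det(g) = g_{11}·g_{22} - g_{12}·g_{21}
= (exp(2*x))·(exp(2*x)) - (0)·(0)
= exp(4*x) - 0
det(g) = exp(4*x)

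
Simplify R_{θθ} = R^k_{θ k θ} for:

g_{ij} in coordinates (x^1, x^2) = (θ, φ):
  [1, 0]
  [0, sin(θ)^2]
Non-zero Christoffel symbols (Γ^k_{ij} = Γ^k_{ji}):
Γ^θ_{φ φ} = -sin(2*θ)/2
Γ^φ_{θ φ} = 1/tan(θ)
R^θ_{θ θ θ} = 0 (a repeated index in an antisymmetric pair)
R^φ_{θ φ θ} = ∂_φ Γ^φ_{θ θ} - ∂_θ Γ^φ_{θ φ} + Γ^φ_{φ m} Γ^m_{θ θ} - Γ^φ_{θ m} Γ^m_{θ φ}
  = (0) - (-1/sin(θ)^2) + (0) - (1/tan(θ)^2) = 1
R_{θθ} = R^θ_{θ θ θ} + R^φ_{θ φ θ} = (0) + (1) = 1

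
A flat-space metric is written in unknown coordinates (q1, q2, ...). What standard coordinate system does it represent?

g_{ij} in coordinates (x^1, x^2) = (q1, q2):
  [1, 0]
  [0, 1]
All components are constant and the metric is the identity, i.e. orthonormal rectilinear coordinates.
Cartesian (2D) coordinates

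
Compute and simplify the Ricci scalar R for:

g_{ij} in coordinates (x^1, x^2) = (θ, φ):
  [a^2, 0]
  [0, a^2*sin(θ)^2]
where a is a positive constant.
Non-zero Christoffel symbols (Γ^k_{ij} = Γ^k_{ji}):
Γ^θ_{φ φ} = -sin(2*θ)/2
Γ^φ_{θ φ} = 1/tan(θ)
Ricci tensor (R_{ij} = R^k_{ikj}): R_{θθ} = 1, R_{θφ} = 0, R_{φφ} = sin(θ)^2
Inverse metric: g^{θθ} = 1/a^2, g^{φφ} = 1/(a^2*sin(θ)^2)
R = g^{ij} R_{ij} = (1/a^2)(1) + (1/(a^2*sin(θ)^2))(sin(θ)^2) = 2/a^2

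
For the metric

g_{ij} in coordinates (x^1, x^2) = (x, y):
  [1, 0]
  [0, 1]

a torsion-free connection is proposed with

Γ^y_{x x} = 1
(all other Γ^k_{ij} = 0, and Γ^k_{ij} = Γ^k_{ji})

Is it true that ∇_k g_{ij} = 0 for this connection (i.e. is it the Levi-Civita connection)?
Using ∇_k g_{ij} = ∂_k g_{ij} - Γ^m_{ki} g_{mj} - Γ^m_{kj} g_{im}:
∇_x g_{xy} = (0) - (1) - (0) = -1 ≠ 0
So the connection is not metric compatible (it is not the Levi-Civita connection).
No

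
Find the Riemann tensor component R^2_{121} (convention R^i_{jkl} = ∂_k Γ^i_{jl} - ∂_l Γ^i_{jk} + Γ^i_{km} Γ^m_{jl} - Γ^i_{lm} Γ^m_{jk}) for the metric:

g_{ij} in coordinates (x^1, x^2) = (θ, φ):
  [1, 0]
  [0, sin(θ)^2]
Non-zero Christoffel symbols (Γ^k_{ij} = Γ^k_{ji}):
Γ^θ_{φ φ} = -sin(2*θ)/2
Γ^φ_{θ φ} = 1/tan(θ)
R^φ_{θ φ θ} = ∂_φ Γ^φ_{θ θ} - ∂_θ Γ^φ_{θ φ} + Γ^φ_{φ m} Γ^m_{θ θ} - Γ^φ_{θ m} Γ^m_{θ φ}
  = (0) - (-1/sin(θ)^2) + (0) - (1/tan(θ)^2) = 1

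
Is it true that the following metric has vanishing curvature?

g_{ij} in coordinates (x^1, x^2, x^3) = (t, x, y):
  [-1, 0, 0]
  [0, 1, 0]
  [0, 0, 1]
All metric components are constant, so every Christoffel symbol vanishes and R^i_{jkl} = 0.
Yes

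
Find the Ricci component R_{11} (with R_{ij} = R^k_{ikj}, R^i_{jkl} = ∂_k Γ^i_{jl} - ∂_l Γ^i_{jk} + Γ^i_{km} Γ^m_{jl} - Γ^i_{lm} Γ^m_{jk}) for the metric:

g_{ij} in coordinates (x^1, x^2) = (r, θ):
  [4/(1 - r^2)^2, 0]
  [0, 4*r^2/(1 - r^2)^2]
Non-zero Christoffel symbols (Γ^k_{ij} = Γ^k_{ji}):
Γ^r_{r r} = 2*r/(1 - r^2)
Γ^r_{θ θ} = (r^3 + r)/(r^2 - 1)
Γ^θ_{r θ} = (-r^2 - 1)/(r^3 - r)
R^r_{r r r} = 0 (a repeated index in an antisymmetric pair)
R^θ_{r θ r} = ∂_θ Γ^θ_{r r} - ∂_r Γ^θ_{r θ} + Γ^θ_{θ m} Γ^m_{r r} - Γ^θ_{r m} Γ^m_{r θ}
  = (0) - ((r^4 + 4*r^2 - 1)/(r^3 - r)^2) + (2*(r^2 + 1)/(r^2 - 1)^2) - ((r^2 + 1)^2/(r^3 - r)^2) = -4/(r^2 - 1)^2
R_{rr} = R^r_{r r r} + R^θ_{r θ r} = (0) + (-4/(r^2 - 1)^2) = -4/(r^2 - 1)^2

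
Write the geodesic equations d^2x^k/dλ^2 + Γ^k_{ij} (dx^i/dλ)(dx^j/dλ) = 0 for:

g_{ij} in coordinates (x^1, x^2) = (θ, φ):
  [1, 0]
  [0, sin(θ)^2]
Geodesic equation: d^2x^k/dλ^2 + Γ^k_{ij} (dx^i/dλ)(dx^j/dλ) = 0.
Non-zero Christoffel symbols:
Γ^θ_{φ φ} = -sin(2*θ)/2
Γ^φ_{θ φ} = 1/tan(θ)
Substituting (the symmetric pair Γ^k_{ij}, Γ^k_{ji} combines into a factor 2):
d^2θ/dλ^2 - (sin(2*θ)/2) (dφ/dλ)^2 = 0
d^2φ/dλ^2 + (2/tan(θ)) (dθ/dλ)(dφ/dλ) = 0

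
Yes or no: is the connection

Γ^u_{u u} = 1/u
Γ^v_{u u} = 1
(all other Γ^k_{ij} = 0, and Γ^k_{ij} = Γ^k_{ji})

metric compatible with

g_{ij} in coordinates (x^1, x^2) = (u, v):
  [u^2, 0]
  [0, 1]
Using ∇_k g_{ij} = ∂_k g_{ij} - Γ^m_{ki} g_{mj} - Γ^m_{kj} g_{im}:
∇_u g_{uv} = (0) - (1) - (0) = -1 ≠ 0
So the connection is not metric compatible (it is not the Levi-Civita connection).
No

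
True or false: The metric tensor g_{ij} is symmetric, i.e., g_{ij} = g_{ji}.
By definition the metric is a symmetric bilinear form, g_{ij} = g_{ji}.
True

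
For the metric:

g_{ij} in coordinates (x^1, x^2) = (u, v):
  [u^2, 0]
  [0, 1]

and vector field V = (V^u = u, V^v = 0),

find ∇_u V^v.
Non-zero Christoffel symbols:
Γ^u_{u u} = 1/u
∇_u V^v = ∂_u V^v + Γ^v_{u j} V^j
  = (0) + (0)(u) + (0)(0)
  = 0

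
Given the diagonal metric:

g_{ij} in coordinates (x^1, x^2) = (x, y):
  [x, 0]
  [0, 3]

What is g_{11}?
With x^1 = x, x^2 = y, g_{11} = g_{xx} is the row-1, column-1 entry of the matrix.
g_{11} = x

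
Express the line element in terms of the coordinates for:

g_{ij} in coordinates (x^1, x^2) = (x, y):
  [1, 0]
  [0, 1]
ds^2 = g_{ij} dx^i dx^j; only the non-zero components contribute.
ds^2 = dx^2 + dy^2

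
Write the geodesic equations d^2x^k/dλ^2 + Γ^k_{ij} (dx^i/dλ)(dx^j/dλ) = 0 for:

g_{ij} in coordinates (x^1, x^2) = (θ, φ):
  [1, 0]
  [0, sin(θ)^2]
Geodesic equation: d^2x^k/dλ^2 + Γ^k_{ij} (dx^i/dλ)(dx^j/dλ) = 0.
Non-zero Christoffel symbols:
Γ^θ_{φ φ} = -sin(2*θ)/2
Γ^φ_{θ φ} = 1/tan(θ)
Substituting (the symmetric pair Γ^k_{ij}, Γ^k_{ji} combines into a factor 2):
d^2θ/dλ^2 - (sin(2*θ)/2) (dφ/dλ)^2 = 0
d^2φ/dλ^2 + (2/tan(θ)) (dθ/dλ)(dφ/dλ) = 0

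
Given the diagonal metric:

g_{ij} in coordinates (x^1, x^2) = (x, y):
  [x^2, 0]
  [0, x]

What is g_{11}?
With x^1 = x, x^2 = y, g_{11} = g_{xx} is the row-1, column-1 entry of the matrix.
g_{11} = x^2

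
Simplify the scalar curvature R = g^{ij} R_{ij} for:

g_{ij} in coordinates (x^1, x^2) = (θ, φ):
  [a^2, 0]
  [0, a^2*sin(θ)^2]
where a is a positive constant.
Non-zero Christoffel symbols (Γ^k_{ij} = Γ^k_{ji}):
Γ^θ_{φ φ} = -sin(2*θ)/2
Γ^φ_{θ φ} = 1/tan(θ)
Ricci tensor (R_{ij} = R^k_{ikj}): R_{θθ} = 1, R_{θφ} = 0, R_{φφ} = sin(θ)^2
Inverse metric: g^{θθ} = 1/a^2, g^{φφ} = 1/(a^2*sin(θ)^2)
R = g^{ij} R_{ij} = (1/a^2)(1) + (1/(a^2*sin(θ)^2))(sin(θ)^2) = 2/a^2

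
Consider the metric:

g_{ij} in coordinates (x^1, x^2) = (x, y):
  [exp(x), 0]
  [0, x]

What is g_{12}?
With x^1 = x, x^2 = y, g_{12} = g_{xy} is the row-1, column-2 entry of the matrix.
g_{12} = 0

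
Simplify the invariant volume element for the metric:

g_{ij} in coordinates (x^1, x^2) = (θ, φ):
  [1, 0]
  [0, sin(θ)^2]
det(g) = sin(θ)^2
√|det(g)| = sin(θ) (taking 0 < θ < π so that |sin(θ)| = sin(θ))
Volume element: dV = sin(θ) dθ dφ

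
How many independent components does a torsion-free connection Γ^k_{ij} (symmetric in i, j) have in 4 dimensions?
Γ^k_{ij} has n choices for the upper index and n(n+1)/2 independent symmetric lower index pairs.
Total = 4 × 4×5/2 = 4 × 10 = 40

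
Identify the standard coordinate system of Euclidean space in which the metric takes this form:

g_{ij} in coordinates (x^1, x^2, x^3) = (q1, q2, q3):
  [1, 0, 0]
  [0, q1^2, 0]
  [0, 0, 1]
The line element ds^2 = dq1^2 + q1^2 dq2^2 + dq3^2 is dr^2 + r^2 dθ^2 + dz^2 with q1 = r, q2 = θ, q3 = z.
cylindrical coordinates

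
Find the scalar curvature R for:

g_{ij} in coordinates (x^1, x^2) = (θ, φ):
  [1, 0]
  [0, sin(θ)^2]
Non-zero Christoffel symbols (Γ^k_{ij} = Γ^k_{ji}):
Γ^θ_{φ φ} = -sin(2*θ)/2
Γ^φ_{θ φ} = 1/tan(θ)
Ricci tensor (R_{ij} = R^k_{ikj}): R_{θθ} = 1, R_{θφ} = 0, R_{φφ} = sin(θ)^2
Inverse metric: g^{θθ} = 1, g^{φφ} = 1/sin(θ)^2
R = g^{ij} R_{ij} = (1)(1) + (1/sin(θ)^2)(sin(θ)^2) = 2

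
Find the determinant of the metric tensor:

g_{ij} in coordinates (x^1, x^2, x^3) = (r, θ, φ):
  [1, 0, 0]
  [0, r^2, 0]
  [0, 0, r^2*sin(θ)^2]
Diagonal metric: det(g) = g_{11}·g_{22}·g_{33}
= (1)·(r^2)·(r^2*sin(θ)^2)
det(g) = r^4*sin(θ)^2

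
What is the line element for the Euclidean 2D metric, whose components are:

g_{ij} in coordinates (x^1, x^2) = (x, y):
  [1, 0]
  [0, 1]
ds^2 = g_{ij} dx^i dx^j; only the non-zero components contribute.
ds^2 = dx^2 + dy^2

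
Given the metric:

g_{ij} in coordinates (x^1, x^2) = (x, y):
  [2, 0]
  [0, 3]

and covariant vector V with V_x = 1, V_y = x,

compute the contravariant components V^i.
Inverse metric (diagonal): g^{xx} = 1/2, g^{yy} = 1/3
V^i = g^{ij} V_j:
V^x = (1/2)(1) + (0)(x) = 1/2
V^y = (0)(1) + (1/3)(x) = x/3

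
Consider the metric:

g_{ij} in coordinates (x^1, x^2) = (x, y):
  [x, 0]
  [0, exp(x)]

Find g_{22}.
With x^1 = x, x^2 = y, g_{22} = g_{yy} is the row-2, column-2 entry of the matrix.
g_{22} = exp(x)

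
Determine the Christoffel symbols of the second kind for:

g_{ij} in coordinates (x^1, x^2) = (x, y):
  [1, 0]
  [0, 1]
Using Γ^k_{ij} = (1/2) g^{km} (∂_i g_{mj} + ∂_j g_{mi} - ∂_m g_{ij}); the metric is diagonal, so only the m = k term contributes.
Every metric component is constant, so all ∂_m g_{ij} = 0 and every Christoffel symbol vanishes.
All Christoffel symbols are zero.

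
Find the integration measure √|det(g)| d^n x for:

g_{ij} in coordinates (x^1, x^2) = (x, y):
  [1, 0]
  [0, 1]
det(g) = 1
√|det(g)| = 1
Volume element: dV = 1 dx dy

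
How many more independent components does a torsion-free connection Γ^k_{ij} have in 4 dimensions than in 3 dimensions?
Independent components in n dimensions: n × n(n+1)/2 = n^2(n+1)/2.
4D: 4 × 10 = 40
3D: 3 × 6 = 18
Difference = 40 - 18 = 22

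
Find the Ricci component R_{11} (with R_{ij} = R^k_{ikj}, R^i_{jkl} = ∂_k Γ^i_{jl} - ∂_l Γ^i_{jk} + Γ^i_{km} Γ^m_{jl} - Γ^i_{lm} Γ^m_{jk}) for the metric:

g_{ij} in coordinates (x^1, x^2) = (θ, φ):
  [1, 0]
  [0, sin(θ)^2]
Non-zero Christoffel symbols (Γ^k_{ij} = Γ^k_{ji}):
Γ^θ_{φ φ} = -sin(2*θ)/2
Γ^φ_{θ φ} = 1/tan(θ)
R^θ_{θ θ θ} = 0 (a repeated index in an antisymmetric pair)
R^φ_{θ φ θ} = ∂_φ Γ^φ_{θ θ} - ∂_θ Γ^φ_{θ φ} + Γ^φ_{φ m} Γ^m_{θ θ} - Γ^φ_{θ m} Γ^m_{θ φ}
  = (0) - (-1/sin(θ)^2) + (0) - (1/tan(θ)^2) = 1
R_{θθ} = R^θ_{θ θ θ} + R^φ_{θ φ θ} = (0) + (1) = 1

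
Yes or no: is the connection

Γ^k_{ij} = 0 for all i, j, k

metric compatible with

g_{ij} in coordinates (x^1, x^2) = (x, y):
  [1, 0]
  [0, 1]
Using ∇_k g_{ij} = ∂_k g_{ij} - Γ^m_{ki} g_{mj} - Γ^m_{kj} g_{im}:
e.g. ∇_x g_{yy} = (0) - (0) - (0) = 0
Every component ∇_k g_{ij} vanishes: the connection is metric compatible.
Yes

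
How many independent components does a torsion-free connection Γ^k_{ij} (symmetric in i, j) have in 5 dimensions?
Γ^k_{ij} has n choices for the upper index and n(n+1)/2 independent symmetric lower index pairs.
Total = 5 × 5×6/2 = 5 × 15 = 75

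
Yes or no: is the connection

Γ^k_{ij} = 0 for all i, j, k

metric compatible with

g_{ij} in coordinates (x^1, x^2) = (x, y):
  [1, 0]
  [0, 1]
Using ∇_k g_{ij} = ∂_k g_{ij} - Γ^m_{ki} g_{mj} - Γ^m_{kj} g_{im}:
e.g. ∇_y g_{yy} = (0) - (0) - (0) = 0
Every component ∇_k g_{ij} vanishes: the connection is metric compatible.
Yes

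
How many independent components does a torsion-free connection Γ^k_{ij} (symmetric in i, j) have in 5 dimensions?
Γ^k_{ij} has n choices for the upper index and n(n+1)/2 independent symmetric lower index pairs.
Total = 5 × 5×6/2 = 5 × 15 = 75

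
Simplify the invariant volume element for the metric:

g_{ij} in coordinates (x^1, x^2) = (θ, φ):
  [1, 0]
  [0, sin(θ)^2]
det(g) = sin(θ)^2
√|det(g)| = sin(θ) (taking 0 < θ < π so that |sin(θ)| = sin(θ))
Volume element: dV = sin(θ) dθ dφ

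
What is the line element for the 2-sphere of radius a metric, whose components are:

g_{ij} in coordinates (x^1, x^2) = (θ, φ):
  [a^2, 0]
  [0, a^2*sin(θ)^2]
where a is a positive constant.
ds^2 = g_{ij} dx^i dx^j; only the non-zero components contribute.
ds^2 = a^2 dθ^2 + a^2*sin(θ)^2 dφ^2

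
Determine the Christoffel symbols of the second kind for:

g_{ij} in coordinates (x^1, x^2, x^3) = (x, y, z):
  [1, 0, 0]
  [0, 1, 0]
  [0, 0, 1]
Using Γ^k_{ij} = (1/2) g^{km} (∂_i g_{mj} + ∂_j g_{mi} - ∂_m g_{ij}); the metric is diagonal, so only the m = k term contributes.
Every metric component is constant, so all ∂_m g_{ij} = 0 and every Christoffel symbol vanishes.
All Christoffel symbols are zero.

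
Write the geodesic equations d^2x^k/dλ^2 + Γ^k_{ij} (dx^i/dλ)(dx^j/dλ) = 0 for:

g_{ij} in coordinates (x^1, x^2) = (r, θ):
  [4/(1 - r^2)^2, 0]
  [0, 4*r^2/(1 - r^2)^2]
Geodesic equation: d^2x^k/dλ^2 + Γ^k_{ij} (dx^i/dλ)(dx^j/dλ) = 0.
Non-zero Christoffel symbols:
Γ^r_{r r} = 2*r/(1 - r^2)
Γ^r_{θ θ} = (r^3 + r)/(r^2 - 1)
Γ^θ_{r θ} = (-r^2 - 1)/(r^3 - r)
Substituting (the symmetric pair Γ^k_{ij}, Γ^k_{ji} combines into a factor 2):
d^2r/dλ^2 + (2*r/(1 - r^2)) (dr/dλ)^2 + ((r^3 + r)/(r^2 - 1)) (dθ/dλ)^2 = 0
d^2θ/dλ^2 + ((-2*r^2 - 2)/(r^3 - r)) (dr/dλ)(dθ/dλ) = 0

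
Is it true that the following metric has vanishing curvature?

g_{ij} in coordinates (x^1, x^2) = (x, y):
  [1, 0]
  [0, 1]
All metric components are constant, so every Christoffel symbol vanishes and R^i_{jkl} = 0.
Yes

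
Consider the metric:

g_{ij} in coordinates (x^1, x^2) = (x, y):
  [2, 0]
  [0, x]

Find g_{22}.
With x^1 = x, x^2 = y, g_{22} = g_{yy} is the row-2, column-2 entry of the matrix.
g_{22} = x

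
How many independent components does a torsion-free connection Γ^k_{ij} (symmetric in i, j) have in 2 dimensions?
Γ^k_{ij} has n choices for the upper index and n(n+1)/2 independent symmetric lower index pairs.
Total = 2 × 2×3/2 = 2 × 3 = 6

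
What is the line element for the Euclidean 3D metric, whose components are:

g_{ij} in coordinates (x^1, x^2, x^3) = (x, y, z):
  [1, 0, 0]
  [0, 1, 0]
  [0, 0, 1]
ds^2 = g_{ij} dx^i dx^j; only the non-zero components contribute.
ds^2 = dx^2 + dy^2 + dz^2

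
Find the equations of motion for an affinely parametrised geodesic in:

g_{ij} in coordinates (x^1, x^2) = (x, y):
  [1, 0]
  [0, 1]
Geodesic equation: d^2x^k/dλ^2 + Γ^k_{ij} (dx^i/dλ)(dx^j/dλ) = 0.
All Christoffel symbols vanish, so the geodesics are straight lines:
d^2x/dλ^2 = 0
d^2y/dλ^2 = 0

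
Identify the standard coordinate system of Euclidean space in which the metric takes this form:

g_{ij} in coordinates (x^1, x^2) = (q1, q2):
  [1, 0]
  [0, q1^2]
The line element ds^2 = dq1^2 + q1^2 dq2^2 is dr^2 + r^2 dθ^2 with q1 = r, q2 = θ.
polar coordinates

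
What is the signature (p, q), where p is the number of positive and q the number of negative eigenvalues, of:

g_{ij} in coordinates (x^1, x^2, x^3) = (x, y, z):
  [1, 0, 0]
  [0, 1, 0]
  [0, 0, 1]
The metric is diagonal, so its eigenvalues are the diagonal entries: 1, 1, 1 (at a generic point, where coordinate-dependent entries are positive).
3 positive, 0 negative.
(3, 0) - Riemannian (positive definite)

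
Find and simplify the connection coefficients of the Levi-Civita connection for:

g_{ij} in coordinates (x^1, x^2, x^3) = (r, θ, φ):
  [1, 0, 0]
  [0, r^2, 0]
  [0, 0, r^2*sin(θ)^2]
Using Γ^k_{ij} = (1/2) g^{km} (∂_i g_{mj} + ∂_j g_{mi} - ∂_m g_{ij}); the metric is diagonal, so only the m = k term contributes.
Non-zero symbols (using the symmetry Γ^k_{ij} = Γ^k_{ji}):
Γ^r_{θ θ} = (1/2) g^{rr} (∂_θ g_{rθ} + ∂_θ g_{rθ} - ∂_r g_{θθ}) = (1/2)(1)((0) + (0) - (2*r)) = -r
Γ^r_{φ φ} = (1/2) g^{rr} (∂_φ g_{rφ} + ∂_φ g_{rφ} - ∂_r g_{φφ}) = (1/2)(1)((0) + (0) - (2*r*sin(θ)^2)) = -r*sin(θ)^2
Γ^θ_{r θ} = (1/2) g^{θθ} (∂_r g_{θθ} + ∂_θ g_{θr} - ∂_θ g_{rθ}) = (1/2)(1/r^2)((2*r) + (0) - (0)) = 1/r
Γ^θ_{φ φ} = (1/2) g^{θθ} (∂_φ g_{θφ} + ∂_φ g_{θφ} - ∂_θ g_{φφ}) = (1/2)(1/r^2)((0) + (0) - (r^2*sin(2*θ))) = -sin(2*θ)/2
Γ^φ_{r φ} = (1/2) g^{φφ} (∂_r g_{φφ} + ∂_φ g_{φr} - ∂_φ g_{rφ}) = (1/2)(1/(r^2*sin(θ)^2))((2*r*sin(θ)^2) + (0) - (0)) = 1/r
Γ^φ_{θ φ} = (1/2) g^{φφ} (∂_θ g_{φφ} + ∂_φ g_{φθ} - ∂_φ g_{θφ}) = (1/2)(1/(r^2*sin(θ)^2))((r^2*sin(2*θ)) + (0) - (0)) = 1/tan(θ)
All other Christoffel symbols are zero.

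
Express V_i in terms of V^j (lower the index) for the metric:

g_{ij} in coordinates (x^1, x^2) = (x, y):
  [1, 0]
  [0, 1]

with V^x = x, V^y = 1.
V_i = g_{ij} V^j:
V_x = (1)(x) + (0)(1) = x
V_y = (0)(x) + (1)(1) = 1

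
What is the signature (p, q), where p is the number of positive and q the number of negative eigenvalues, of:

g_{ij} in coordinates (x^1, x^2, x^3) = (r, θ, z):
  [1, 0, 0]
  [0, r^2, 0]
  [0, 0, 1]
The metric is diagonal, so its eigenvalues are the diagonal entries: 1, r^2, 1 (at a generic point, where coordinate-dependent entries are positive).
3 positive, 0 negative.
(3, 0) - Riemannian (positive definite)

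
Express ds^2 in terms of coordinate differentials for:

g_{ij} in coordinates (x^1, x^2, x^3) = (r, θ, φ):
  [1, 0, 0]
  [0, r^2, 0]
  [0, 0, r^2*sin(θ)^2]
ds^2 = g_{ij} dx^i dx^j; only the non-zero components contribute.
ds^2 = dr^2 + r^2 dθ^2 + r^2*sin(θ)^2 dφ^2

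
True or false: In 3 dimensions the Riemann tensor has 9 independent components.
n^2(n^2-1)/12 = 9·8/12 = 6 independent components for n = 3.
False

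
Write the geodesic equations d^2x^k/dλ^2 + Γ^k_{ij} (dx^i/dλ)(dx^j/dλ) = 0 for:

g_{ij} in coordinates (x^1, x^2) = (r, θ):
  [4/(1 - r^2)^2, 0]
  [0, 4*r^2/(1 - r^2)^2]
Geodesic equation: d^2x^k/dλ^2 + Γ^k_{ij} (dx^i/dλ)(dx^j/dλ) = 0.
Non-zero Christoffel symbols:
Γ^r_{r r} = 2*r/(1 - r^2)
Γ^r_{θ θ} = (r^3 + r)/(r^2 - 1)
Γ^θ_{r θ} = (-r^2 - 1)/(r^3 - r)
Substituting (the symmetric pair Γ^k_{ij}, Γ^k_{ji} combines into a factor 2):
d^2r/dλ^2 + (2*r/(1 - r^2)) (dr/dλ)^2 + ((r^3 + r)/(r^2 - 1)) (dθ/dλ)^2 = 0
d^2θ/dλ^2 + ((-2*r^2 - 2)/(r^3 - r)) (dr/dλ)(dθ/dλ) = 0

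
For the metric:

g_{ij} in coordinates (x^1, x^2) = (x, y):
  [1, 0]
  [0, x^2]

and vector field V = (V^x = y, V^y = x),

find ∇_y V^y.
Non-zero Christoffel symbols:
Γ^x_{y y} = -x
Γ^y_{x y} = 1/x
∇_y V^y = ∂_y V^y + Γ^y_{y j} V^j
  = (0) + (1/x)(y) + (0)(x)
  = y/x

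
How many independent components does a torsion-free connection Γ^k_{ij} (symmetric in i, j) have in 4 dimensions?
Γ^k_{ij} has n choices for the upper index and n(n+1)/2 independent symmetric lower index pairs.
Total = 4 × 4×5/2 = 4 × 10 = 40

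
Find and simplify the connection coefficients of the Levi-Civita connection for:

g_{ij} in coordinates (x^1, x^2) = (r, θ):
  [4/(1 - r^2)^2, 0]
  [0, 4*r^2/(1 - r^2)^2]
Using Γ^k_{ij} = (1/2) g^{km} (∂_i g_{mj} + ∂_j g_{mi} - ∂_m g_{ij}); the metric is diagonal, so only the m = k term contributes.
Non-zero symbols (using the symmetry Γ^k_{ij} = Γ^k_{ji}):
Γ^r_{r r} = (1/2) g^{rr} (∂_r g_{rr} + ∂_r g_{rr} - ∂_r g_{rr}) = (1/2)((1 - r^2)^2/4)((16*r/(1 - r^2)^3) + (16*r/(1 - r^2)^3) - (16*r/(1 - r^2)^3)) = 2*r/(1 - r^2)
Γ^r_{θ θ} = (1/2) g^{rr} (∂_θ g_{rθ} + ∂_θ g_{rθ} - ∂_r g_{θθ}) = (1/2)((1 - r^2)^2/4)((0) + (0) - (-8*(r^3 + r)/(r^2 - 1)^3)) = (r^3 + r)/(r^2 - 1)
Γ^θ_{r θ} = (1/2) g^{θθ} (∂_r g_{θθ} + ∂_θ g_{θr} - ∂_θ g_{rθ}) = (1/2)((1 - r^2)^2/(4*r^2))((-8*(r^3 + r)/(r^2 - 1)^3) + (0) - (0)) = (-r^2 - 1)/(r^3 - r)
All other Christoffel symbols are zero.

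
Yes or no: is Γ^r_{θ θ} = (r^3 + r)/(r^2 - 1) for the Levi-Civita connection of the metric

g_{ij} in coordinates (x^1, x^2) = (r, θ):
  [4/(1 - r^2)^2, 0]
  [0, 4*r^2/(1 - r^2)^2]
Γ^r_{θ θ} = (1/2) g^{rr} (∂_θ g_{rθ} + ∂_θ g_{rθ} - ∂_r g_{θθ}) = (1/2)((1 - r^2)^2/4)((0) + (0) - (-8*(r^3 + r)/(r^2 - 1)^3)) = (r^3 + r)/(r^2 - 1)
This equals the proposed value (r^3 + r)/(r^2 - 1).
Yes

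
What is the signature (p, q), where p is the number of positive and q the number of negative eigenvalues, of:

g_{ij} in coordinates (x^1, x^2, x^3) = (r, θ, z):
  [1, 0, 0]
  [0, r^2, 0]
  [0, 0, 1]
The metric is diagonal, so its eigenvalues are the diagonal entries: 1, r^2, 1 (at a generic point, where coordinate-dependent entries are positive).
3 positive, 0 negative.
(3, 0) - Riemannian (positive definite)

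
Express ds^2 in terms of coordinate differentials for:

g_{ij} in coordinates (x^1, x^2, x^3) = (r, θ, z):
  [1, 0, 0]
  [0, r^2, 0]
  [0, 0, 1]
ds^2 = g_{ij} dx^i dx^j; only the non-zero components contribute.
ds^2 = dr^2 + r^2 dθ^2 + dz^2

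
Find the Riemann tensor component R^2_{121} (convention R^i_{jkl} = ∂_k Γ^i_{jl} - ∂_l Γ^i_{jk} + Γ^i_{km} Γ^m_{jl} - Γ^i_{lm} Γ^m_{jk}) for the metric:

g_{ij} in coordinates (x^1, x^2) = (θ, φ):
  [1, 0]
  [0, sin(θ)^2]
Non-zero Christoffel symbols (Γ^k_{ij} = Γ^k_{ji}):
Γ^θ_{φ φ} = -sin(2*θ)/2
Γ^φ_{θ φ} = 1/tan(θ)
R^φ_{θ φ θ} = ∂_φ Γ^φ_{θ θ} - ∂_θ Γ^φ_{θ φ} + Γ^φ_{φ m} Γ^m_{θ θ} - Γ^φ_{θ m} Γ^m_{θ φ}
  = (0) - (-1/sin(θ)^2) + (0) - (1/tan(θ)^2) = 1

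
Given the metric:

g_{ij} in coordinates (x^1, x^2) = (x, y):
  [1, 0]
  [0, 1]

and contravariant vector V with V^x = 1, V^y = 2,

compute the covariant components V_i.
V_i = g_{ij} V^j:
V_x = (1)(1) + (0)(2) = 1
V_y = (0)(1) + (1)(2) = 2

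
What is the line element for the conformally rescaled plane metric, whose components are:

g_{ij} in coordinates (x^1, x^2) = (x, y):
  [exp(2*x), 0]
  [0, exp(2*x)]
ds^2 = g_{ij} dx^i dx^j; only the non-zero components contribute.
ds^2 = exp(2*x) dx^2 + exp(2*x) dy^2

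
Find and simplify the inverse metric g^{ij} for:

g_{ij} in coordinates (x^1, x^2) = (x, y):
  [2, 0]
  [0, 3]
The metric is diagonal, so g^{ij} is diagonal with entries 1/g_{ii}: diag(1/2, 1/3).
g^{ij}:
  [1/2, 0]
  [0, 1/3]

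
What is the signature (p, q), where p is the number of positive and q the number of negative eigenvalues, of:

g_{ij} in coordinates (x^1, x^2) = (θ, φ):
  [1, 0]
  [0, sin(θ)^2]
The metric is diagonal, so its eigenvalues are the diagonal entries: 1, sin(θ)^2 (at a generic point, where coordinate-dependent entries are positive).
2 positive, 0 negative.
(2, 0) - Riemannian (positive definite)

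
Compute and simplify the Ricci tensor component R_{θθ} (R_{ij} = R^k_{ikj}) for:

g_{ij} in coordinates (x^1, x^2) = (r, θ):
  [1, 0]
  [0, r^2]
Non-zero Christoffel symbols (Γ^k_{ij} = Γ^k_{ji}):
Γ^r_{θ θ} = -r
Γ^θ_{r θ} = 1/r
R^r_{θ r θ} = ∂_r Γ^r_{θ θ} - ∂_θ Γ^r_{θ r} + Γ^r_{r m} Γ^m_{θ θ} - Γ^r_{θ m} Γ^m_{θ r}
  = (-1) - (0) + (0) - (-1) = 0
R^θ_{θ θ θ} = 0 (a repeated index in an antisymmetric pair)
R_{θθ} = R^r_{θ r θ} + R^θ_{θ θ θ} = (0) + (0) = 0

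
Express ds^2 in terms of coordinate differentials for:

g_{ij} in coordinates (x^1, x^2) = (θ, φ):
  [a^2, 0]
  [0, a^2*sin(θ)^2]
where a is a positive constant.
ds^2 = g_{ij} dx^i dx^j; only the non-zero components contribute.
ds^2 = a^2 dθ^2 + a^2*sin(θ)^2 dφ^2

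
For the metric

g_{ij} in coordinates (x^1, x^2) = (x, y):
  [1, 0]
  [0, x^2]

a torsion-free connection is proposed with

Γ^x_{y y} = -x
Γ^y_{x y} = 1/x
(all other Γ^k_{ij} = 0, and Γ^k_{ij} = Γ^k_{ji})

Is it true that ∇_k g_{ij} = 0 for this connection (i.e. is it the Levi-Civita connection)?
Using ∇_k g_{ij} = ∂_k g_{ij} - Γ^m_{ki} g_{mj} - Γ^m_{kj} g_{im}:
e.g. ∇_x g_{yy} = (2*x) - (x) - (x) = 0
Every component ∇_k g_{ij} vanishes: the connection is metric compatible.
Yes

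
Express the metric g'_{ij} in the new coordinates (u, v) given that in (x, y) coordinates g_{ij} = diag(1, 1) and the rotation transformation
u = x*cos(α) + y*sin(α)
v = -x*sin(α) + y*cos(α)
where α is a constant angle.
Invert the transformation: x = u*cos(α) - v*sin(α), y = u*sin(α) + v*cos(α)
g'_{ij} = (∂x^k/∂x'^i)(∂x^l/∂x'^j) g_{kl}; with g_{kl} = δ_{kl} this is Σ_k (∂x^k/∂x'^i)(∂x^k/∂x'^j).
Jacobian: ∂x/∂u = cos(α), ∂x/∂v = -sin(α), ∂y/∂u = sin(α), ∂y/∂v = cos(α)
g'_{uu} = (cos(α))(cos(α)) + (sin(α))(sin(α)) = 1
g'_{uv} = (cos(α))(-sin(α)) + (sin(α))(cos(α)) = 0
g'_{vv} = (-sin(α))(-sin(α)) + (cos(α))(cos(α)) = 1
g'_{ij} = diag(1, 1)
The Euclidean metric is invariant under rotations.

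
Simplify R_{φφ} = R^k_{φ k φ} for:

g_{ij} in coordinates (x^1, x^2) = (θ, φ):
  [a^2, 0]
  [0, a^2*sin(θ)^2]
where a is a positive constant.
Non-zero Christoffel symbols (Γ^k_{ij} = Γ^k_{ji}):
Γ^θ_{φ φ} = -sin(2*θ)/2
Γ^φ_{θ φ} = 1/tan(θ)
R^θ_{φ θ φ} = ∂_θ Γ^θ_{φ φ} - ∂_φ Γ^θ_{φ θ} + Γ^θ_{θ m} Γ^m_{φ φ} - Γ^θ_{φ m} Γ^m_{φ θ}
  = (-cos(2*θ)) - (0) + (0) - (-cos(θ)^2) = sin(θ)^2
R^φ_{φ φ φ} = 0 (a repeated index in an antisymmetric pair)
R_{φφ} = R^θ_{φ θ φ} + R^φ_{φ φ φ} = (sin(θ)^2) + (0) = sin(θ)^2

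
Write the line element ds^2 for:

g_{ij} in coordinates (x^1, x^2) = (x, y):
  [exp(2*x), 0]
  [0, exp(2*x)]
ds^2 = g_{ij} dx^i dx^j; only the non-zero components contribute.
ds^2 = exp(2*x) dx^2 + exp(2*x) dy^2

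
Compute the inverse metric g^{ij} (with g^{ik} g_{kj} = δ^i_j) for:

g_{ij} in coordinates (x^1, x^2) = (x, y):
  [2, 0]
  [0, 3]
The metric is diagonal, so g^{ij} is diagonal with entries 1/g_{ii}: diag(1/2, 1/3).
g^{ij}:
  [1/2, 0]
  [0, 1/3]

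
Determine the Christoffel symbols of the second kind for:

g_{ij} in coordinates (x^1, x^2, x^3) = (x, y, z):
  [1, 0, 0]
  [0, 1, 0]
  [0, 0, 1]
Using Γ^k_{ij} = (1/2) g^{km} (∂_i g_{mj} + ∂_j g_{mi} - ∂_m g_{ij}); the metric is diagonal, so only the m = k term contributes.
Every metric component is constant, so all ∂_m g_{ij} = 0 and every Christoffel symbol vanishes.
All Christoffel symbols are zero.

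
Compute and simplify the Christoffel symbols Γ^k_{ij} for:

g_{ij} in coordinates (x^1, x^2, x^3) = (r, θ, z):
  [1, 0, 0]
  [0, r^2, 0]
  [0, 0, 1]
Using Γ^k_{ij} = (1/2) g^{km} (∂_i g_{mj} + ∂_j g_{mi} - ∂_m g_{ij}); the metric is diagonal, so only the m = k term contributes.
Non-zero symbols (using the symmetry Γ^k_{ij} = Γ^k_{ji}):
Γ^r_{θ θ} = (1/2) g^{rr} (∂_θ g_{rθ} + ∂_θ g_{rθ} - ∂_r g_{θθ}) = (1/2)(1)((0) + (0) - (2*r)) = -r
Γ^θ_{r θ} = (1/2) g^{θθ} (∂_r g_{θθ} + ∂_θ g_{θr} - ∂_θ g_{rθ}) = (1/2)(1/r^2)((2*r) + (0) - (0)) = 1/r
All other Christoffel symbols are zero.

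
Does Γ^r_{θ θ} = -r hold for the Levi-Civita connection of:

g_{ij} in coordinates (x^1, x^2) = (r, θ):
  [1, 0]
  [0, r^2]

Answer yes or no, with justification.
Γ^r_{θ θ} = (1/2) g^{rr} (∂_θ g_{rθ} + ∂_θ g_{rθ} - ∂_r g_{θθ}) = (1/2)(1)((0) + (0) - (2*r)) = -r
This equals the proposed value -r.
Yes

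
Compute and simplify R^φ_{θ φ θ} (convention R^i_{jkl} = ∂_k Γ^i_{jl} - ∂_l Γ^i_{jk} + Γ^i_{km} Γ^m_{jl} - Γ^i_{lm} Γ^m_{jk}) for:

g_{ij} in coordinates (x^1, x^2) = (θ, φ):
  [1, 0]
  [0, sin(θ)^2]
Non-zero Christoffel symbols (Γ^k_{ij} = Γ^k_{ji}):
Γ^θ_{φ φ} = -sin(2*θ)/2
Γ^φ_{θ φ} = 1/tan(θ)
R^φ_{θ φ θ} = ∂_φ Γ^φ_{θ θ} - ∂_θ Γ^φ_{θ φ} + Γ^φ_{φ m} Γ^m_{θ θ} - Γ^φ_{θ m} Γ^m_{θ φ}
  = (0) - (-1/sin(θ)^2) + (0) - (1/tan(θ)^2) = 1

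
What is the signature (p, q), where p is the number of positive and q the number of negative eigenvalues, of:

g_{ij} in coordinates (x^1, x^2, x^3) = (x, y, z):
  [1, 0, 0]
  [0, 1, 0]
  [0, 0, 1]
The metric is diagonal, so its eigenvalues are the diagonal entries: 1, 1, 1 (at a generic point, where coordinate-dependent entries are positive).
3 positive, 0 negative.
(3, 0) - Riemannian (positive definite)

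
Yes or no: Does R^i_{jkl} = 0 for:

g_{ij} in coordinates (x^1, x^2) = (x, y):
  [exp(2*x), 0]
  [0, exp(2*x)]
Non-zero Christoffel symbols:
Γ^x_{x x} = 1
Γ^x_{y y} = -1
Γ^y_{x y} = 1
Ricci tensor: R_{xx} = 0, R_{xy} = 0, R_{yy} = 0
All R_{ij} vanish; in 2 dimensions the Riemann tensor is fully determined by the Ricci tensor, so R^i_{jkl} = 0: the metric is flat (curvilinear coordinates on flat space).
Yes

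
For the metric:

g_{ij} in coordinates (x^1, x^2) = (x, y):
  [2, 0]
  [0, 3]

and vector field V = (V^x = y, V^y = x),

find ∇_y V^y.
All Christoffel symbols are zero.
∇_y V^y = ∂_y V^y + Γ^y_{y j} V^j
  = (0) + (0)(y) + (0)(x)
  = 0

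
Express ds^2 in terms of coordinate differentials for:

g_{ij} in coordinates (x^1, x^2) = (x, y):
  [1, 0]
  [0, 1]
ds^2 = g_{ij} dx^i dx^j; only the non-zero components contribute.
ds^2 = dx^2 + dy^2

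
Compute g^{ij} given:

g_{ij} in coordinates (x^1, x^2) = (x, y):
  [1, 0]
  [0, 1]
The metric is diagonal, so g^{ij} is diagonal with entries 1/g_{ii}: diag(1, 1).
g^{ij}:
  [1, 0]
  [0, 1]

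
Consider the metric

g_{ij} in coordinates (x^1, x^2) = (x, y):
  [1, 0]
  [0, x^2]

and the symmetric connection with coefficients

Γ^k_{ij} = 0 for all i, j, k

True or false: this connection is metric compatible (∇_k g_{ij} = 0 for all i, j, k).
Using ∇_k g_{ij} = ∂_k g_{ij} - Γ^m_{ki} g_{mj} - Γ^m_{kj} g_{im}:
∇_x g_{yy} = (2*x) - (0) - (0) = 2*x ≠ 0
So the connection is not metric compatible (it is not the Levi-Civita connection).
False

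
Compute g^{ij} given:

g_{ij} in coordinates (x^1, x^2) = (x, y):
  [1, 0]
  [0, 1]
The metric is diagonal, so g^{ij} is diagonal with entries 1/g_{ii}: diag(1, 1).
g^{ij}:
  [1, 0]
  [0, 1]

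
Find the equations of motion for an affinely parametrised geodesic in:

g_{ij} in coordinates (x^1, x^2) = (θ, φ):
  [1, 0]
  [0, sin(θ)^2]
Geodesic equation: d^2x^k/dλ^2 + Γ^k_{ij} (dx^i/dλ)(dx^j/dλ) = 0.
Non-zero Christoffel symbols:
Γ^θ_{φ φ} = -sin(2*θ)/2
Γ^φ_{θ φ} = 1/tan(θ)
Substituting (the symmetric pair Γ^k_{ij}, Γ^k_{ji} combines into a factor 2):
d^2θ/dλ^2 - (sin(2*θ)/2) (dφ/dλ)^2 = 0
d^2φ/dλ^2 + (2/tan(θ)) (dθ/dλ)(dφ/dλ) = 0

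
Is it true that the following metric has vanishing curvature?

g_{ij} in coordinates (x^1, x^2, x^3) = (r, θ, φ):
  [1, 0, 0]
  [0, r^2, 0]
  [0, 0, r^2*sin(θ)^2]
Non-zero Christoffel symbols:
Γ^r_{θ θ} = -r
Γ^r_{φ φ} = -r*sin(θ)^2
Γ^θ_{r θ} = 1/r
Γ^θ_{φ φ} = -sin(2*θ)/2
Γ^φ_{r φ} = 1/r
Γ^φ_{θ φ} = 1/tan(θ)
Ricci tensor: R_{rr} = 0, R_{rθ} = 0, R_{rφ} = 0, R_{θθ} = 0, R_{θφ} = 0, R_{φφ} = 0
All R_{ij} vanish; in 3 dimensions the Riemann tensor is fully determined by the Ricci tensor, so R^i_{jkl} = 0: the metric is flat (curvilinear coordinates on flat space).
Yes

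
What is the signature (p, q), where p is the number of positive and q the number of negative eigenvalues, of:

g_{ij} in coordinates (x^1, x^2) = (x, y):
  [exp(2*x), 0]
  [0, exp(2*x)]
The metric is diagonal, so its eigenvalues are the diagonal entries: exp(2*x), exp(2*x) (at a generic point, where coordinate-dependent entries are positive).
2 positive, 0 negative.
(2, 0) - Riemannian (positive definite)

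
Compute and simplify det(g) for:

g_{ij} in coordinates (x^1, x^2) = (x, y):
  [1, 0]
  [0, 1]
For a 2×2 metric: det(g) = g_{11}·g_{22} - g_{12}·g_{21}
= (1)·(1) - (0)·(0)
= 1 - 0
det(g) = 1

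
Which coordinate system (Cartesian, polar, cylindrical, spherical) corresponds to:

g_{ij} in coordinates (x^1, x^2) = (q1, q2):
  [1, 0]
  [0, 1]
All components are constant and the metric is the identity, i.e. orthonormal rectilinear coordinates.
Cartesian (2D) coordinates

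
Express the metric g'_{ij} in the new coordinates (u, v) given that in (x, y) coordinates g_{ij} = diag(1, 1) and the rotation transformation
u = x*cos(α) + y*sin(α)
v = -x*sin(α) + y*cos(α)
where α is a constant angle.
Invert the transformation: x = u*cos(α) - v*sin(α), y = u*sin(α) + v*cos(α)
g'_{ij} = (∂x^k/∂x'^i)(∂x^l/∂x'^j) g_{kl}; with g_{kl} = δ_{kl} this is Σ_k (∂x^k/∂x'^i)(∂x^k/∂x'^j).
Jacobian: ∂x/∂u = cos(α), ∂x/∂v = -sin(α), ∂y/∂u = sin(α), ∂y/∂v = cos(α)
g'_{uu} = (cos(α))(cos(α)) + (sin(α))(sin(α)) = 1
g'_{uv} = (cos(α))(-sin(α)) + (sin(α))(cos(α)) = 0
g'_{vv} = (-sin(α))(-sin(α)) + (cos(α))(cos(α)) = 1
g'_{ij} = diag(1, 1)
The Euclidean metric is invariant under rotations.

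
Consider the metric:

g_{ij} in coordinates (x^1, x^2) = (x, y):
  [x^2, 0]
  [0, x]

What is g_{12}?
With x^1 = x, x^2 = y, g_{12} = g_{xy} is the row-1, column-2 entry of the matrix.
g_{12} = 0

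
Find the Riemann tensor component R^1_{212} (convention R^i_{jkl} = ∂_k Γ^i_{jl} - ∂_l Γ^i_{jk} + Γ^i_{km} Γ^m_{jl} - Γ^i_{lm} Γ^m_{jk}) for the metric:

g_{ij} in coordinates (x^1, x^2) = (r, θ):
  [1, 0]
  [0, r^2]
Non-zero Christoffel symbols (Γ^k_{ij} = Γ^k_{ji}):
Γ^r_{θ θ} = -r
Γ^θ_{r θ} = 1/r
R^r_{θ r θ} = ∂_r Γ^r_{θ θ} - ∂_θ Γ^r_{θ r} + Γ^r_{r m} Γ^m_{θ θ} - Γ^r_{θ m} Γ^m_{θ r}
  = (-1) - (0) + (0) - (-1) = 0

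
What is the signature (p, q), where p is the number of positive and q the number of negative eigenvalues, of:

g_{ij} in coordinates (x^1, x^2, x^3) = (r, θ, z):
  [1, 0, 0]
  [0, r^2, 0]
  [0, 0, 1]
The metric is diagonal, so its eigenvalues are the diagonal entries: 1, r^2, 1 (at a generic point, where coordinate-dependent entries are positive).
3 positive, 0 negative.
(3, 0) - Riemannian (positive definite)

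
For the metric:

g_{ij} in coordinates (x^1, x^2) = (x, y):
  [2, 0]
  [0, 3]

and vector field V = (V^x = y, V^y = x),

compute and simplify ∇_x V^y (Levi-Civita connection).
All Christoffel symbols are zero.
∇_x V^y = ∂_x V^y + Γ^y_{x j} V^j
  = (1) + (0)(y) + (0)(x)
  = 1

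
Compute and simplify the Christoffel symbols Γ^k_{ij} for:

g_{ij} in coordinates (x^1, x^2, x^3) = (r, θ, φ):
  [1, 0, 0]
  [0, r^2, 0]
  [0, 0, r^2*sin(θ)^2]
Using Γ^k_{ij} = (1/2) g^{km} (∂_i g_{mj} + ∂_j g_{mi} - ∂_m g_{ij}); the metric is diagonal, so only the m = k term contributes.
Non-zero symbols (using the symmetry Γ^k_{ij} = Γ^k_{ji}):
Γ^r_{θ θ} = (1/2) g^{rr} (∂_θ g_{rθ} + ∂_θ g_{rθ} - ∂_r g_{θθ}) = (1/2)(1)((0) + (0) - (2*r)) = -r
Γ^r_{φ φ} = (1/2) g^{rr} (∂_φ g_{rφ} + ∂_φ g_{rφ} - ∂_r g_{φφ}) = (1/2)(1)((0) + (0) - (2*r*sin(θ)^2)) = -r*sin(θ)^2
Γ^θ_{r θ} = (1/2) g^{θθ} (∂_r g_{θθ} + ∂_θ g_{θr} - ∂_θ g_{rθ}) = (1/2)(1/r^2)((2*r) + (0) - (0)) = 1/r
Γ^θ_{φ φ} = (1/2) g^{θθ} (∂_φ g_{θφ} + ∂_φ g_{θφ} - ∂_θ g_{φφ}) = (1/2)(1/r^2)((0) + (0) - (r^2*sin(2*θ))) = -sin(2*θ)/2
Γ^φ_{r φ} = (1/2) g^{φφ} (∂_r g_{φφ} + ∂_φ g_{φr} - ∂_φ g_{rφ}) = (1/2)(1/(r^2*sin(θ)^2))((2*r*sin(θ)^2) + (0) - (0)) = 1/r
Γ^φ_{θ φ} = (1/2) g^{φφ} (∂_θ g_{φφ} + ∂_φ g_{φθ} - ∂_φ g_{θφ}) = (1/2)(1/(r^2*sin(θ)^2))((r^2*sin(2*θ)) + (0) - (0)) = 1/tan(θ)
All other Christoffel symbols are zero.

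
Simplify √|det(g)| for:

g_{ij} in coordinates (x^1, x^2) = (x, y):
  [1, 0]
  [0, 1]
det(g) = 1
√|det(g)| = 1
Volume element: dV = 1 dx dy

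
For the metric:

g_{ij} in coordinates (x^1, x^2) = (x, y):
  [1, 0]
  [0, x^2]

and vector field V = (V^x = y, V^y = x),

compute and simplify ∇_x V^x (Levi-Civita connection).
Non-zero Christoffel symbols:
Γ^x_{y y} = -x
Γ^y_{x y} = 1/x
∇_x V^x = ∂_x V^x + Γ^x_{x j} V^j
  = (0) + (0)(y) + (0)(x)
  = 0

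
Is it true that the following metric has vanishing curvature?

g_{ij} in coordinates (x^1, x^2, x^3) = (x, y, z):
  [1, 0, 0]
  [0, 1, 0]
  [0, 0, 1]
All metric components are constant, so every Christoffel symbol vanishes and R^i_{jkl} = 0.
Yes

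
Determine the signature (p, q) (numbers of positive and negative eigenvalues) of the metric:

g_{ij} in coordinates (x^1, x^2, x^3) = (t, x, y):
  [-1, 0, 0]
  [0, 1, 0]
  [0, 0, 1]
The metric is diagonal, so its eigenvalues are the diagonal entries: -1, 1, 1 (at a generic point, where coordinate-dependent entries are positive).
2 positive, 1 negative.
(2, 1) - Lorentzian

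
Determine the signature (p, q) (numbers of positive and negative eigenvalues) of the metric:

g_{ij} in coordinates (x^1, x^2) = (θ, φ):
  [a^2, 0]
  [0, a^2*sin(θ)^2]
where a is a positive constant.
The metric is diagonal, so its eigenvalues are the diagonal entries: a^2, a^2*sin(θ)^2 (at a generic point, where coordinate-dependent entries are positive).
2 positive, 0 negative.
(2, 0) - Riemannian (positive definite)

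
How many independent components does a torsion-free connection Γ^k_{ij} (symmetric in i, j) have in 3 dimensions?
Γ^k_{ij} has n choices for the upper index and n(n+1)/2 independent symmetric lower index pairs.
Total = 3 × 3×4/2 = 3 × 6 = 18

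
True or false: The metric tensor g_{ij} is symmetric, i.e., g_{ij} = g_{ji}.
By definition the metric is a symmetric bilinear form, g_{ij} = g_{ji}.
True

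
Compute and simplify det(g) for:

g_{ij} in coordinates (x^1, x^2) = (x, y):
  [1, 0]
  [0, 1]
For a 2×2 metric: det(g) = g_{11}·g_{22} - g_{12}·g_{21}
= (1)·(1) - (0)·(0)
= 1 - 0
det(g) = 1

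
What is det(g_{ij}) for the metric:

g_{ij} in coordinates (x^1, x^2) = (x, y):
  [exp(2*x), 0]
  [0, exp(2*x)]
For a 2×2 metric: det(g) = g_{11}·g_{22} - g_{12}·g_{21}
= (exp(2*x))·(exp(2*x)) - (0)·(0)
= exp(4*x) - 0
det(g) = exp(4*x)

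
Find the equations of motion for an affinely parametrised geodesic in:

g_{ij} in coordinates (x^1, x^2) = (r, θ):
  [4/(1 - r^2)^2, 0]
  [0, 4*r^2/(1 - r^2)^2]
Geodesic equation: d^2x^k/dλ^2 + Γ^k_{ij} (dx^i/dλ)(dx^j/dλ) = 0.
Non-zero Christoffel symbols:
Γ^r_{r r} = 2*r/(1 - r^2)
Γ^r_{θ θ} = (r^3 + r)/(r^2 - 1)
Γ^θ_{r θ} = (-r^2 - 1)/(r^3 - r)
Substituting (the symmetric pair Γ^k_{ij}, Γ^k_{ji} combines into a factor 2):
d^2r/dλ^2 + (2*r/(1 - r^2)) (dr/dλ)^2 + ((r^3 + r)/(r^2 - 1)) (dθ/dλ)^2 = 0
d^2θ/dλ^2 + ((-2*r^2 - 2)/(r^3 - r)) (dr/dλ)(dθ/dλ) = 0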